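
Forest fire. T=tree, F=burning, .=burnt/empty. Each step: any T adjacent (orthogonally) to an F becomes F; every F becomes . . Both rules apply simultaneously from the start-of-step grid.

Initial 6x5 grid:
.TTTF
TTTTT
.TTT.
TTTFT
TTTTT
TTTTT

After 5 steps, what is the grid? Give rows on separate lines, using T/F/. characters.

Step 1: 6 trees catch fire, 2 burn out
  .TTF.
  TTTTF
  .TTF.
  TTF.F
  TTTFT
  TTTTT
Step 2: 7 trees catch fire, 6 burn out
  .TF..
  TTTF.
  .TF..
  TF...
  TTF.F
  TTTFT
Step 3: 7 trees catch fire, 7 burn out
  .F...
  TTF..
  .F...
  F....
  TF...
  TTF.F
Step 4: 3 trees catch fire, 7 burn out
  .....
  TF...
  .....
  .....
  F....
  TF...
Step 5: 2 trees catch fire, 3 burn out
  .....
  F....
  .....
  .....
  .....
  F....

.....
F....
.....
.....
.....
F....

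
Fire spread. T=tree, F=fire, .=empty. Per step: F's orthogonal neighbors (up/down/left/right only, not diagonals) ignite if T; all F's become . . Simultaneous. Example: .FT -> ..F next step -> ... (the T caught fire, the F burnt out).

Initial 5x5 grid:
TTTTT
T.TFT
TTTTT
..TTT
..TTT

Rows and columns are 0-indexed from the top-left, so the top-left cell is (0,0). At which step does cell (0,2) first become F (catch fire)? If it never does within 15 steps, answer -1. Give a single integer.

Step 1: cell (0,2)='T' (+4 fires, +1 burnt)
Step 2: cell (0,2)='F' (+5 fires, +4 burnt)
  -> target ignites at step 2
Step 3: cell (0,2)='.' (+5 fires, +5 burnt)
Step 4: cell (0,2)='.' (+4 fires, +5 burnt)
Step 5: cell (0,2)='.' (+1 fires, +4 burnt)
Step 6: cell (0,2)='.' (+0 fires, +1 burnt)
  fire out at step 6

2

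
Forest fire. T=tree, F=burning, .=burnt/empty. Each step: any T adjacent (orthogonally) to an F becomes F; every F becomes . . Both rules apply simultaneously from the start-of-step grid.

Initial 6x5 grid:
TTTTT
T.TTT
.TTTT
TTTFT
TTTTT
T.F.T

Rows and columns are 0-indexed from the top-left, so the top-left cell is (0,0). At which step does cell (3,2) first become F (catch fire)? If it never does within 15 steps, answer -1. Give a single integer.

Step 1: cell (3,2)='F' (+5 fires, +2 burnt)
  -> target ignites at step 1
Step 2: cell (3,2)='.' (+6 fires, +5 burnt)
Step 3: cell (3,2)='.' (+7 fires, +6 burnt)
Step 4: cell (3,2)='.' (+3 fires, +7 burnt)
Step 5: cell (3,2)='.' (+1 fires, +3 burnt)
Step 6: cell (3,2)='.' (+1 fires, +1 burnt)
Step 7: cell (3,2)='.' (+1 fires, +1 burnt)
Step 8: cell (3,2)='.' (+0 fires, +1 burnt)
  fire out at step 8

1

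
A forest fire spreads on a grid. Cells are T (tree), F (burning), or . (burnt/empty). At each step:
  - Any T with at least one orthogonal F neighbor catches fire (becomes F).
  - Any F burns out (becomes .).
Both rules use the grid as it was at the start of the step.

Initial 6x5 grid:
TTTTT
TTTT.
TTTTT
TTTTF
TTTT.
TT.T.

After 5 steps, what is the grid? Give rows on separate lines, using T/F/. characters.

Step 1: 2 trees catch fire, 1 burn out
  TTTTT
  TTTT.
  TTTTF
  TTTF.
  TTTT.
  TT.T.
Step 2: 3 trees catch fire, 2 burn out
  TTTTT
  TTTT.
  TTTF.
  TTF..
  TTTF.
  TT.T.
Step 3: 5 trees catch fire, 3 burn out
  TTTTT
  TTTF.
  TTF..
  TF...
  TTF..
  TT.F.
Step 4: 5 trees catch fire, 5 burn out
  TTTFT
  TTF..
  TF...
  F....
  TF...
  TT...
Step 5: 6 trees catch fire, 5 burn out
  TTF.F
  TF...
  F....
  .....
  F....
  TF...

TTF.F
TF...
F....
.....
F....
TF...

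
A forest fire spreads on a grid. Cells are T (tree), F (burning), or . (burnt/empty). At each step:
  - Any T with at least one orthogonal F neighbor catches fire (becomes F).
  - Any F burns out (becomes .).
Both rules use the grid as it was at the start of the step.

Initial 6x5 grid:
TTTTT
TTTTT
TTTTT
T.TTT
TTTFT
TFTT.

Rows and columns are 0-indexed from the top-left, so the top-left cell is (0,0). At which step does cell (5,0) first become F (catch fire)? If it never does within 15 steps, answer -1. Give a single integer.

Step 1: cell (5,0)='F' (+7 fires, +2 burnt)
  -> target ignites at step 1
Step 2: cell (5,0)='.' (+4 fires, +7 burnt)
Step 3: cell (5,0)='.' (+4 fires, +4 burnt)
Step 4: cell (5,0)='.' (+5 fires, +4 burnt)
Step 5: cell (5,0)='.' (+4 fires, +5 burnt)
Step 6: cell (5,0)='.' (+2 fires, +4 burnt)
Step 7: cell (5,0)='.' (+0 fires, +2 burnt)
  fire out at step 7

1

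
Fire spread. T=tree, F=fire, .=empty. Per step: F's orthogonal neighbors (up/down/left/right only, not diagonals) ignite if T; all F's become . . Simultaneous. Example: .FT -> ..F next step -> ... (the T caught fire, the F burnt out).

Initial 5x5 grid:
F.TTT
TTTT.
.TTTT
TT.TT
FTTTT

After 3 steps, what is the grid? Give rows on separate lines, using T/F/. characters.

Step 1: 3 trees catch fire, 2 burn out
  ..TTT
  FTTT.
  .TTTT
  FT.TT
  .FTTT
Step 2: 3 trees catch fire, 3 burn out
  ..TTT
  .FTT.
  .TTTT
  .F.TT
  ..FTT
Step 3: 3 trees catch fire, 3 burn out
  ..TTT
  ..FT.
  .FTTT
  ...TT
  ...FT

..TTT
..FT.
.FTTT
...TT
...FT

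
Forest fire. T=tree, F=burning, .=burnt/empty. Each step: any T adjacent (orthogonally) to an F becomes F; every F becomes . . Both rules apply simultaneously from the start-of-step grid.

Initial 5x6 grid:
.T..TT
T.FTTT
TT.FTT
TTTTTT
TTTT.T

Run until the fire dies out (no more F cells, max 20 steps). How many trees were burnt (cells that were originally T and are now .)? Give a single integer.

Answer: 21

Derivation:
Step 1: +3 fires, +2 burnt (F count now 3)
Step 2: +5 fires, +3 burnt (F count now 5)
Step 3: +5 fires, +5 burnt (F count now 5)
Step 4: +5 fires, +5 burnt (F count now 5)
Step 5: +2 fires, +5 burnt (F count now 2)
Step 6: +1 fires, +2 burnt (F count now 1)
Step 7: +0 fires, +1 burnt (F count now 0)
Fire out after step 7
Initially T: 22, now '.': 29
Total burnt (originally-T cells now '.'): 21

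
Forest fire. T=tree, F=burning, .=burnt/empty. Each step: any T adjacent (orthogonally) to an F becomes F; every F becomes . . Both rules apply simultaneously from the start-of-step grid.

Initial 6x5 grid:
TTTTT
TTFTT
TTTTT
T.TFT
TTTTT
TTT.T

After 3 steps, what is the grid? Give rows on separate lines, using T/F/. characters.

Step 1: 8 trees catch fire, 2 burn out
  TTFTT
  TF.FT
  TTFFT
  T.F.F
  TTTFT
  TTT.T
Step 2: 8 trees catch fire, 8 burn out
  TF.FT
  F...F
  TF..F
  T....
  TTF.F
  TTT.T
Step 3: 6 trees catch fire, 8 burn out
  F...F
  .....
  F....
  T....
  TF...
  TTF.F

F...F
.....
F....
T....
TF...
TTF.F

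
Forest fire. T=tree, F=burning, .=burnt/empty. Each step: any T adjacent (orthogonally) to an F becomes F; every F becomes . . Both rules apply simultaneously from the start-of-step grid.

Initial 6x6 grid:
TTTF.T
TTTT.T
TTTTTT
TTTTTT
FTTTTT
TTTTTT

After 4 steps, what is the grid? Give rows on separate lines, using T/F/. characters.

Step 1: 5 trees catch fire, 2 burn out
  TTF..T
  TTTF.T
  TTTTTT
  FTTTTT
  .FTTTT
  FTTTTT
Step 2: 7 trees catch fire, 5 burn out
  TF...T
  TTF..T
  FTTFTT
  .FTTTT
  ..FTTT
  .FTTTT
Step 3: 10 trees catch fire, 7 burn out
  F....T
  FF...T
  .FF.FT
  ..FFTT
  ...FTT
  ..FTTT
Step 4: 4 trees catch fire, 10 burn out
  .....T
  .....T
  .....F
  ....FT
  ....FT
  ...FTT

.....T
.....T
.....F
....FT
....FT
...FTT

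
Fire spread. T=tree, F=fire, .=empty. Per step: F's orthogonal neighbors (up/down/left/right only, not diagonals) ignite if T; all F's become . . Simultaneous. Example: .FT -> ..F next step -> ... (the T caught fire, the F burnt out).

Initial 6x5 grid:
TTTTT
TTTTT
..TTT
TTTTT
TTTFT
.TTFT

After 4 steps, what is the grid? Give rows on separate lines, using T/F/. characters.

Step 1: 5 trees catch fire, 2 burn out
  TTTTT
  TTTTT
  ..TTT
  TTTFT
  TTF.F
  .TF.F
Step 2: 5 trees catch fire, 5 burn out
  TTTTT
  TTTTT
  ..TFT
  TTF.F
  TF...
  .F...
Step 3: 5 trees catch fire, 5 burn out
  TTTTT
  TTTFT
  ..F.F
  TF...
  F....
  .....
Step 4: 4 trees catch fire, 5 burn out
  TTTFT
  TTF.F
  .....
  F....
  .....
  .....

TTTFT
TTF.F
.....
F....
.....
.....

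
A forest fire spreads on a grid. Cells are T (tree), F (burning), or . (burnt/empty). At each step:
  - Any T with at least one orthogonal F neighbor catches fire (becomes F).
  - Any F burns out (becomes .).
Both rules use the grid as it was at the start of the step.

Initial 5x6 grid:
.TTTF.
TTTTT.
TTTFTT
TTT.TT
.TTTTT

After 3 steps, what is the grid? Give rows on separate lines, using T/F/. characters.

Step 1: 5 trees catch fire, 2 burn out
  .TTF..
  TTTFF.
  TTF.FT
  TTT.TT
  .TTTTT
Step 2: 6 trees catch fire, 5 burn out
  .TF...
  TTF...
  TF...F
  TTF.FT
  .TTTTT
Step 3: 7 trees catch fire, 6 burn out
  .F....
  TF....
  F.....
  TF...F
  .TFTFT

.F....
TF....
F.....
TF...F
.TFTFT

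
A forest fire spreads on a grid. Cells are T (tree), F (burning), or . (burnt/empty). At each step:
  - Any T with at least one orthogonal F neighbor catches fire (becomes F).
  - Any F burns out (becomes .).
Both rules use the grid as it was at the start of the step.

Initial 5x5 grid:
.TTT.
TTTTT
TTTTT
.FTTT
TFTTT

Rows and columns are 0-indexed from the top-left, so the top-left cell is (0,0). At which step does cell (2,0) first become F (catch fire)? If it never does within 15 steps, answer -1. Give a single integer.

Step 1: cell (2,0)='T' (+4 fires, +2 burnt)
Step 2: cell (2,0)='F' (+5 fires, +4 burnt)
  -> target ignites at step 2
Step 3: cell (2,0)='.' (+6 fires, +5 burnt)
Step 4: cell (2,0)='.' (+3 fires, +6 burnt)
Step 5: cell (2,0)='.' (+2 fires, +3 burnt)
Step 6: cell (2,0)='.' (+0 fires, +2 burnt)
  fire out at step 6

2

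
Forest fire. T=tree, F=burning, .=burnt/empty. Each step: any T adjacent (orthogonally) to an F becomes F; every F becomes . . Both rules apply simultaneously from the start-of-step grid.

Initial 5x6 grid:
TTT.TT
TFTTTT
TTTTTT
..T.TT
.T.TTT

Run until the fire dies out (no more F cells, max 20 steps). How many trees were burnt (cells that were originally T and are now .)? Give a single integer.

Step 1: +4 fires, +1 burnt (F count now 4)
Step 2: +5 fires, +4 burnt (F count now 5)
Step 3: +3 fires, +5 burnt (F count now 3)
Step 4: +3 fires, +3 burnt (F count now 3)
Step 5: +3 fires, +3 burnt (F count now 3)
Step 6: +2 fires, +3 burnt (F count now 2)
Step 7: +2 fires, +2 burnt (F count now 2)
Step 8: +0 fires, +2 burnt (F count now 0)
Fire out after step 8
Initially T: 23, now '.': 29
Total burnt (originally-T cells now '.'): 22

Answer: 22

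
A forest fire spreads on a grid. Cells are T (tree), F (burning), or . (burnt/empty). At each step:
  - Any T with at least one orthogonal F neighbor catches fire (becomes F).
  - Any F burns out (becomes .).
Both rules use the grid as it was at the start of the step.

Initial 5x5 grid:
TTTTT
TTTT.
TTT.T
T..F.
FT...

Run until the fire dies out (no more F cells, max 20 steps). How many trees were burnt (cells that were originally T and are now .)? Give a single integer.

Answer: 14

Derivation:
Step 1: +2 fires, +2 burnt (F count now 2)
Step 2: +1 fires, +2 burnt (F count now 1)
Step 3: +2 fires, +1 burnt (F count now 2)
Step 4: +3 fires, +2 burnt (F count now 3)
Step 5: +2 fires, +3 burnt (F count now 2)
Step 6: +2 fires, +2 burnt (F count now 2)
Step 7: +1 fires, +2 burnt (F count now 1)
Step 8: +1 fires, +1 burnt (F count now 1)
Step 9: +0 fires, +1 burnt (F count now 0)
Fire out after step 9
Initially T: 15, now '.': 24
Total burnt (originally-T cells now '.'): 14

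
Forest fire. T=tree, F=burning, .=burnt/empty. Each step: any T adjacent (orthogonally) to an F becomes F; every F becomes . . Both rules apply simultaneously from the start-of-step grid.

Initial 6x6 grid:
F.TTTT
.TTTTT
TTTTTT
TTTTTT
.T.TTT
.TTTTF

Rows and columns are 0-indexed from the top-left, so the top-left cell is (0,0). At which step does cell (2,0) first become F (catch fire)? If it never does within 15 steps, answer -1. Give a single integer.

Step 1: cell (2,0)='T' (+2 fires, +2 burnt)
Step 2: cell (2,0)='T' (+3 fires, +2 burnt)
Step 3: cell (2,0)='T' (+4 fires, +3 burnt)
Step 4: cell (2,0)='T' (+4 fires, +4 burnt)
Step 5: cell (2,0)='T' (+5 fires, +4 burnt)
Step 6: cell (2,0)='T' (+4 fires, +5 burnt)
Step 7: cell (2,0)='T' (+4 fires, +4 burnt)
Step 8: cell (2,0)='F' (+3 fires, +4 burnt)
  -> target ignites at step 8
Step 9: cell (2,0)='.' (+0 fires, +3 burnt)
  fire out at step 9

8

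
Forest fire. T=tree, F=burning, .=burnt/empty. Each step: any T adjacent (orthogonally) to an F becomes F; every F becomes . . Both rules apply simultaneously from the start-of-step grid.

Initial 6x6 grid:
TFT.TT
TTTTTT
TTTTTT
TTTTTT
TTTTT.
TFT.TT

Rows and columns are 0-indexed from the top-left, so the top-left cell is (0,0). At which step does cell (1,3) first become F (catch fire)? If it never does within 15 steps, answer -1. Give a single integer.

Step 1: cell (1,3)='T' (+6 fires, +2 burnt)
Step 2: cell (1,3)='T' (+6 fires, +6 burnt)
Step 3: cell (1,3)='F' (+6 fires, +6 burnt)
  -> target ignites at step 3
Step 4: cell (1,3)='.' (+4 fires, +6 burnt)
Step 5: cell (1,3)='.' (+5 fires, +4 burnt)
Step 6: cell (1,3)='.' (+4 fires, +5 burnt)
Step 7: cell (1,3)='.' (+0 fires, +4 burnt)
  fire out at step 7

3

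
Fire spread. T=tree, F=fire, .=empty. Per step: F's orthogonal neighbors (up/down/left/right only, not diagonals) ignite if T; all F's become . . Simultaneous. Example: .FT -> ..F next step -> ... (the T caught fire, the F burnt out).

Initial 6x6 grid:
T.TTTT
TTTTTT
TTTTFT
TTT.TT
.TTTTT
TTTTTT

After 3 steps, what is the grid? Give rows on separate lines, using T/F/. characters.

Step 1: 4 trees catch fire, 1 burn out
  T.TTTT
  TTTTFT
  TTTF.F
  TTT.FT
  .TTTTT
  TTTTTT
Step 2: 6 trees catch fire, 4 burn out
  T.TTFT
  TTTF.F
  TTF...
  TTT..F
  .TTTFT
  TTTTTT
Step 3: 8 trees catch fire, 6 burn out
  T.TF.F
  TTF...
  TF....
  TTF...
  .TTF.F
  TTTTFT

T.TF.F
TTF...
TF....
TTF...
.TTF.F
TTTTFT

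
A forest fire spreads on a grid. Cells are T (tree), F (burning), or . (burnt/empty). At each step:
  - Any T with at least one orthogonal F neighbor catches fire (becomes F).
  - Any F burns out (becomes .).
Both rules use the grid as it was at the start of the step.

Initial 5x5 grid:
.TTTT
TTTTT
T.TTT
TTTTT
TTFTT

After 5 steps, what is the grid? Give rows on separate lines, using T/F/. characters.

Step 1: 3 trees catch fire, 1 burn out
  .TTTT
  TTTTT
  T.TTT
  TTFTT
  TF.FT
Step 2: 5 trees catch fire, 3 burn out
  .TTTT
  TTTTT
  T.FTT
  TF.FT
  F...F
Step 3: 4 trees catch fire, 5 burn out
  .TTTT
  TTFTT
  T..FT
  F...F
  .....
Step 4: 5 trees catch fire, 4 burn out
  .TFTT
  TF.FT
  F...F
  .....
  .....
Step 5: 4 trees catch fire, 5 burn out
  .F.FT
  F...F
  .....
  .....
  .....

.F.FT
F...F
.....
.....
.....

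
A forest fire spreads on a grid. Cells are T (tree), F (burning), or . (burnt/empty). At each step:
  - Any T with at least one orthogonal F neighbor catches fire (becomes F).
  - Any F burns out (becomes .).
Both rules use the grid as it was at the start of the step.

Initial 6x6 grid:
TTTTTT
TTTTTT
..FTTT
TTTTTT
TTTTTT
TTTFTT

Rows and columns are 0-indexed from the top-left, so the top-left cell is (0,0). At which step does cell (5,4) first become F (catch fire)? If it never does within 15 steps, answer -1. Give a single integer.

Step 1: cell (5,4)='F' (+6 fires, +2 burnt)
  -> target ignites at step 1
Step 2: cell (5,4)='.' (+10 fires, +6 burnt)
Step 3: cell (5,4)='.' (+10 fires, +10 burnt)
Step 4: cell (5,4)='.' (+5 fires, +10 burnt)
Step 5: cell (5,4)='.' (+1 fires, +5 burnt)
Step 6: cell (5,4)='.' (+0 fires, +1 burnt)
  fire out at step 6

1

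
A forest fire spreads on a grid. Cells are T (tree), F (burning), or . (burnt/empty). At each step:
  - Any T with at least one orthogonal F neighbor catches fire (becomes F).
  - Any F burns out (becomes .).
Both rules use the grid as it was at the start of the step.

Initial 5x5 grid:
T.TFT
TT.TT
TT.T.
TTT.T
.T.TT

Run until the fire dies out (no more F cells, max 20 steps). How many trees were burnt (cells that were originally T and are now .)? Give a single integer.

Step 1: +3 fires, +1 burnt (F count now 3)
Step 2: +2 fires, +3 burnt (F count now 2)
Step 3: +0 fires, +2 burnt (F count now 0)
Fire out after step 3
Initially T: 17, now '.': 13
Total burnt (originally-T cells now '.'): 5

Answer: 5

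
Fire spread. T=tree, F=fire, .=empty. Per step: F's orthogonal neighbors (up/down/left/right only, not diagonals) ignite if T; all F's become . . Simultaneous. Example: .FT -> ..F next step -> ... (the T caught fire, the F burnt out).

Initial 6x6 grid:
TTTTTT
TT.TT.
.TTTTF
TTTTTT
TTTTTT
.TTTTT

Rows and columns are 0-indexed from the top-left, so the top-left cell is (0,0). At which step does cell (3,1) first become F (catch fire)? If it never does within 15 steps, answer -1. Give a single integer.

Step 1: cell (3,1)='T' (+2 fires, +1 burnt)
Step 2: cell (3,1)='T' (+4 fires, +2 burnt)
Step 3: cell (3,1)='T' (+6 fires, +4 burnt)
Step 4: cell (3,1)='T' (+6 fires, +6 burnt)
Step 5: cell (3,1)='F' (+5 fires, +6 burnt)
  -> target ignites at step 5
Step 6: cell (3,1)='.' (+5 fires, +5 burnt)
Step 7: cell (3,1)='.' (+3 fires, +5 burnt)
Step 8: cell (3,1)='.' (+0 fires, +3 burnt)
  fire out at step 8

5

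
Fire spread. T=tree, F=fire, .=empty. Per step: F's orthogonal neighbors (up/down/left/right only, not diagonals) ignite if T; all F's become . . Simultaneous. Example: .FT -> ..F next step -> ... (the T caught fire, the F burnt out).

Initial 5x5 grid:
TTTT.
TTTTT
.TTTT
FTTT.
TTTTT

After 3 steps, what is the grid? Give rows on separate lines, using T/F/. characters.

Step 1: 2 trees catch fire, 1 burn out
  TTTT.
  TTTTT
  .TTTT
  .FTT.
  FTTTT
Step 2: 3 trees catch fire, 2 burn out
  TTTT.
  TTTTT
  .FTTT
  ..FT.
  .FTTT
Step 3: 4 trees catch fire, 3 burn out
  TTTT.
  TFTTT
  ..FTT
  ...F.
  ..FTT

TTTT.
TFTTT
..FTT
...F.
..FTT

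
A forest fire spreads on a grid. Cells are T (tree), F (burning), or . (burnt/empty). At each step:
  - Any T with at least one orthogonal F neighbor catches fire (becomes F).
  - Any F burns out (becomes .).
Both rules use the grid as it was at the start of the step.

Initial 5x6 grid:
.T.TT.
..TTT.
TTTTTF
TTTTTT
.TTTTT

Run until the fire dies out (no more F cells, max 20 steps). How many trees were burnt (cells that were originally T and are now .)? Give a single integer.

Answer: 21

Derivation:
Step 1: +2 fires, +1 burnt (F count now 2)
Step 2: +4 fires, +2 burnt (F count now 4)
Step 3: +5 fires, +4 burnt (F count now 5)
Step 4: +5 fires, +5 burnt (F count now 5)
Step 5: +3 fires, +5 burnt (F count now 3)
Step 6: +2 fires, +3 burnt (F count now 2)
Step 7: +0 fires, +2 burnt (F count now 0)
Fire out after step 7
Initially T: 22, now '.': 29
Total burnt (originally-T cells now '.'): 21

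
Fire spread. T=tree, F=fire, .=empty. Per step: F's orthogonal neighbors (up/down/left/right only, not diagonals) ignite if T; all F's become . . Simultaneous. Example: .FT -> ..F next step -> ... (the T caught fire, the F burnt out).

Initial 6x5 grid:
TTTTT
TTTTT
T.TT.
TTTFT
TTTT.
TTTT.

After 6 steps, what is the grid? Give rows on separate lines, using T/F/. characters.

Step 1: 4 trees catch fire, 1 burn out
  TTTTT
  TTTTT
  T.TF.
  TTF.F
  TTTF.
  TTTT.
Step 2: 5 trees catch fire, 4 burn out
  TTTTT
  TTTFT
  T.F..
  TF...
  TTF..
  TTTF.
Step 3: 6 trees catch fire, 5 burn out
  TTTFT
  TTF.F
  T....
  F....
  TF...
  TTF..
Step 4: 6 trees catch fire, 6 burn out
  TTF.F
  TF...
  F....
  .....
  F....
  TF...
Step 5: 3 trees catch fire, 6 burn out
  TF...
  F....
  .....
  .....
  .....
  F....
Step 6: 1 trees catch fire, 3 burn out
  F....
  .....
  .....
  .....
  .....
  .....

F....
.....
.....
.....
.....
.....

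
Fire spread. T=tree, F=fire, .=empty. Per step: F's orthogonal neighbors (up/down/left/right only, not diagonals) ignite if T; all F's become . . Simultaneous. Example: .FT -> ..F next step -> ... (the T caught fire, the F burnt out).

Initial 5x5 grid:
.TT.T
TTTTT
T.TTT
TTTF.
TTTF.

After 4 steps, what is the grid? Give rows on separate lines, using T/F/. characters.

Step 1: 3 trees catch fire, 2 burn out
  .TT.T
  TTTTT
  T.TFT
  TTF..
  TTF..
Step 2: 5 trees catch fire, 3 burn out
  .TT.T
  TTTFT
  T.F.F
  TF...
  TF...
Step 3: 4 trees catch fire, 5 burn out
  .TT.T
  TTF.F
  T....
  F....
  F....
Step 4: 4 trees catch fire, 4 burn out
  .TF.F
  TF...
  F....
  .....
  .....

.TF.F
TF...
F....
.....
.....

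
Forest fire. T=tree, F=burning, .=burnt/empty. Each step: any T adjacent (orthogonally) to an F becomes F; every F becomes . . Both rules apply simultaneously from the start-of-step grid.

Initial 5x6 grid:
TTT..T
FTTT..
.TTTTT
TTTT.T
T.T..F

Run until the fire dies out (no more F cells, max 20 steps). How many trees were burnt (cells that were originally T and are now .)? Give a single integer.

Step 1: +3 fires, +2 burnt (F count now 3)
Step 2: +4 fires, +3 burnt (F count now 4)
Step 3: +5 fires, +4 burnt (F count now 5)
Step 4: +3 fires, +5 burnt (F count now 3)
Step 5: +3 fires, +3 burnt (F count now 3)
Step 6: +0 fires, +3 burnt (F count now 0)
Fire out after step 6
Initially T: 19, now '.': 29
Total burnt (originally-T cells now '.'): 18

Answer: 18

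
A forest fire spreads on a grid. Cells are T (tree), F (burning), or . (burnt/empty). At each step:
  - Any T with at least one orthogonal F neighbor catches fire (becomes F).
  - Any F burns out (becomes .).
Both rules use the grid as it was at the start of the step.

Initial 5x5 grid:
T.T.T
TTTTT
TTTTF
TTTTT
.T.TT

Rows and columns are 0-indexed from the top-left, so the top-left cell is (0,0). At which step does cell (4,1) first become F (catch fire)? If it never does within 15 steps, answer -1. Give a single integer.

Step 1: cell (4,1)='T' (+3 fires, +1 burnt)
Step 2: cell (4,1)='T' (+5 fires, +3 burnt)
Step 3: cell (4,1)='T' (+4 fires, +5 burnt)
Step 4: cell (4,1)='T' (+4 fires, +4 burnt)
Step 5: cell (4,1)='F' (+3 fires, +4 burnt)
  -> target ignites at step 5
Step 6: cell (4,1)='.' (+1 fires, +3 burnt)
Step 7: cell (4,1)='.' (+0 fires, +1 burnt)
  fire out at step 7

5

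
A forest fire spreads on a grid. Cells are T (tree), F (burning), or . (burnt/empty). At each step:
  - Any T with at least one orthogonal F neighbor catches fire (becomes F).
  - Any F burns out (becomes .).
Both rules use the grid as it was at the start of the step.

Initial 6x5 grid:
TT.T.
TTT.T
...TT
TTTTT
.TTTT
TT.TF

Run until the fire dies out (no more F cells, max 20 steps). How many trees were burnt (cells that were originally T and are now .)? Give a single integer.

Step 1: +2 fires, +1 burnt (F count now 2)
Step 2: +2 fires, +2 burnt (F count now 2)
Step 3: +3 fires, +2 burnt (F count now 3)
Step 4: +4 fires, +3 burnt (F count now 4)
Step 5: +2 fires, +4 burnt (F count now 2)
Step 6: +2 fires, +2 burnt (F count now 2)
Step 7: +0 fires, +2 burnt (F count now 0)
Fire out after step 7
Initially T: 21, now '.': 24
Total burnt (originally-T cells now '.'): 15

Answer: 15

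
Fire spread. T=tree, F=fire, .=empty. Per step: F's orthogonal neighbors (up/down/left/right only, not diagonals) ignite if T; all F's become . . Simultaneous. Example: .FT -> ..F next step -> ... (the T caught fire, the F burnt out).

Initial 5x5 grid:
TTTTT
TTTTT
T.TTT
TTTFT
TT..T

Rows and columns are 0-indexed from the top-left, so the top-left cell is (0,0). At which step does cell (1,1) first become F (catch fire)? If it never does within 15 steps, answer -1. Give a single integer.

Step 1: cell (1,1)='T' (+3 fires, +1 burnt)
Step 2: cell (1,1)='T' (+5 fires, +3 burnt)
Step 3: cell (1,1)='T' (+5 fires, +5 burnt)
Step 4: cell (1,1)='F' (+5 fires, +5 burnt)
  -> target ignites at step 4
Step 5: cell (1,1)='.' (+2 fires, +5 burnt)
Step 6: cell (1,1)='.' (+1 fires, +2 burnt)
Step 7: cell (1,1)='.' (+0 fires, +1 burnt)
  fire out at step 7

4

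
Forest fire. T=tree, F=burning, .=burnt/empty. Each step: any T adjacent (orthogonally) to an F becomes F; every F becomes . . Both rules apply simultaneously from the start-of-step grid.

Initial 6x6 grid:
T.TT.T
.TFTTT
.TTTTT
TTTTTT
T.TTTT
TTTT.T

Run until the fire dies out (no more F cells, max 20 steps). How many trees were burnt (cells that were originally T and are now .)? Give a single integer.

Step 1: +4 fires, +1 burnt (F count now 4)
Step 2: +5 fires, +4 burnt (F count now 5)
Step 3: +5 fires, +5 burnt (F count now 5)
Step 4: +6 fires, +5 burnt (F count now 6)
Step 5: +5 fires, +6 burnt (F count now 5)
Step 6: +2 fires, +5 burnt (F count now 2)
Step 7: +1 fires, +2 burnt (F count now 1)
Step 8: +0 fires, +1 burnt (F count now 0)
Fire out after step 8
Initially T: 29, now '.': 35
Total burnt (originally-T cells now '.'): 28

Answer: 28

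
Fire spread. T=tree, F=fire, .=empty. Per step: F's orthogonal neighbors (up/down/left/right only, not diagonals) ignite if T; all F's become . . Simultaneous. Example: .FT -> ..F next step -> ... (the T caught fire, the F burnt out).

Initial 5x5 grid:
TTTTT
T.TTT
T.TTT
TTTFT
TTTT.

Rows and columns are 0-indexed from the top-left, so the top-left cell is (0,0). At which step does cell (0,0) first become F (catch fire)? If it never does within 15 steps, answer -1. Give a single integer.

Step 1: cell (0,0)='T' (+4 fires, +1 burnt)
Step 2: cell (0,0)='T' (+5 fires, +4 burnt)
Step 3: cell (0,0)='T' (+5 fires, +5 burnt)
Step 4: cell (0,0)='T' (+4 fires, +5 burnt)
Step 5: cell (0,0)='T' (+2 fires, +4 burnt)
Step 6: cell (0,0)='F' (+1 fires, +2 burnt)
  -> target ignites at step 6
Step 7: cell (0,0)='.' (+0 fires, +1 burnt)
  fire out at step 7

6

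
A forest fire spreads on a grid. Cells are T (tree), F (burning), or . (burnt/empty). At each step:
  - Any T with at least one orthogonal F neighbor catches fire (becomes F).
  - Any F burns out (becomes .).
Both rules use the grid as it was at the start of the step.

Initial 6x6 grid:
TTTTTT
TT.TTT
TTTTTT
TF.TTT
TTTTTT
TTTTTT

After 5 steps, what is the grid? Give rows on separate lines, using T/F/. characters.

Step 1: 3 trees catch fire, 1 burn out
  TTTTTT
  TT.TTT
  TFTTTT
  F..TTT
  TFTTTT
  TTTTTT
Step 2: 6 trees catch fire, 3 burn out
  TTTTTT
  TF.TTT
  F.FTTT
  ...TTT
  F.FTTT
  TFTTTT
Step 3: 6 trees catch fire, 6 burn out
  TFTTTT
  F..TTT
  ...FTT
  ...TTT
  ...FTT
  F.FTTT
Step 4: 7 trees catch fire, 6 burn out
  F.FTTT
  ...FTT
  ....FT
  ...FTT
  ....FT
  ...FTT
Step 5: 6 trees catch fire, 7 burn out
  ...FTT
  ....FT
  .....F
  ....FT
  .....F
  ....FT

...FTT
....FT
.....F
....FT
.....F
....FT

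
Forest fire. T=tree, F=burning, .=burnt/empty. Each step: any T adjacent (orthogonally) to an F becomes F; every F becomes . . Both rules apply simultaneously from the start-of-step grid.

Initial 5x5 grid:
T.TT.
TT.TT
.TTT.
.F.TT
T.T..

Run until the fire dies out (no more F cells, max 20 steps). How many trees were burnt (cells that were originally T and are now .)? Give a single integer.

Step 1: +1 fires, +1 burnt (F count now 1)
Step 2: +2 fires, +1 burnt (F count now 2)
Step 3: +2 fires, +2 burnt (F count now 2)
Step 4: +3 fires, +2 burnt (F count now 3)
Step 5: +3 fires, +3 burnt (F count now 3)
Step 6: +1 fires, +3 burnt (F count now 1)
Step 7: +0 fires, +1 burnt (F count now 0)
Fire out after step 7
Initially T: 14, now '.': 23
Total burnt (originally-T cells now '.'): 12

Answer: 12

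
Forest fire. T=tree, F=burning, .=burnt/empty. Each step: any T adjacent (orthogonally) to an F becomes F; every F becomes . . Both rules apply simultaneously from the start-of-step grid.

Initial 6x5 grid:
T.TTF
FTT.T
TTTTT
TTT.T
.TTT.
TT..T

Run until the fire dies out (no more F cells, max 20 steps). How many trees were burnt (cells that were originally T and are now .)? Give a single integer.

Step 1: +5 fires, +2 burnt (F count now 5)
Step 2: +5 fires, +5 burnt (F count now 5)
Step 3: +4 fires, +5 burnt (F count now 4)
Step 4: +2 fires, +4 burnt (F count now 2)
Step 5: +2 fires, +2 burnt (F count now 2)
Step 6: +2 fires, +2 burnt (F count now 2)
Step 7: +0 fires, +2 burnt (F count now 0)
Fire out after step 7
Initially T: 21, now '.': 29
Total burnt (originally-T cells now '.'): 20

Answer: 20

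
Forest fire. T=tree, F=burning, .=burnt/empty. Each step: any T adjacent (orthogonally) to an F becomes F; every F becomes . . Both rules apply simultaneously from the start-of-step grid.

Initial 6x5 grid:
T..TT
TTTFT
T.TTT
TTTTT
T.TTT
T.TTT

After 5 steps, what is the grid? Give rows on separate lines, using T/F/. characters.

Step 1: 4 trees catch fire, 1 burn out
  T..FT
  TTF.F
  T.TFT
  TTTTT
  T.TTT
  T.TTT
Step 2: 5 trees catch fire, 4 burn out
  T...F
  TF...
  T.F.F
  TTTFT
  T.TTT
  T.TTT
Step 3: 4 trees catch fire, 5 burn out
  T....
  F....
  T....
  TTF.F
  T.TFT
  T.TTT
Step 4: 6 trees catch fire, 4 burn out
  F....
  .....
  F....
  TF...
  T.F.F
  T.TFT
Step 5: 3 trees catch fire, 6 burn out
  .....
  .....
  .....
  F....
  T....
  T.F.F

.....
.....
.....
F....
T....
T.F.F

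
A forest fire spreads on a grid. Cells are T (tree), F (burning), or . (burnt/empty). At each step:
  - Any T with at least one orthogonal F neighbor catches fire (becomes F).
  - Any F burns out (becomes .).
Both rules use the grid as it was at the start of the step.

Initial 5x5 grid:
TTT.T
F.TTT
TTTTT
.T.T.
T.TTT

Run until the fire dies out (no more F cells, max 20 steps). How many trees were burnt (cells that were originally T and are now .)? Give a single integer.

Answer: 17

Derivation:
Step 1: +2 fires, +1 burnt (F count now 2)
Step 2: +2 fires, +2 burnt (F count now 2)
Step 3: +3 fires, +2 burnt (F count now 3)
Step 4: +2 fires, +3 burnt (F count now 2)
Step 5: +3 fires, +2 burnt (F count now 3)
Step 6: +2 fires, +3 burnt (F count now 2)
Step 7: +3 fires, +2 burnt (F count now 3)
Step 8: +0 fires, +3 burnt (F count now 0)
Fire out after step 8
Initially T: 18, now '.': 24
Total burnt (originally-T cells now '.'): 17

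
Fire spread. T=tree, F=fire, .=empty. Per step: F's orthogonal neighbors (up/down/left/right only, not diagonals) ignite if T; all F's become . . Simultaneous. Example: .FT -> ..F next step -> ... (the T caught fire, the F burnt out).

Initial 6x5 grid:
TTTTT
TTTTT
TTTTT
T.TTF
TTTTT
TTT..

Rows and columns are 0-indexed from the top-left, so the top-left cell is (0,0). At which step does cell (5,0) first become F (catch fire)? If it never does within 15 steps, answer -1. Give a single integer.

Step 1: cell (5,0)='T' (+3 fires, +1 burnt)
Step 2: cell (5,0)='T' (+4 fires, +3 burnt)
Step 3: cell (5,0)='T' (+4 fires, +4 burnt)
Step 4: cell (5,0)='T' (+5 fires, +4 burnt)
Step 5: cell (5,0)='T' (+5 fires, +5 burnt)
Step 6: cell (5,0)='F' (+4 fires, +5 burnt)
  -> target ignites at step 6
Step 7: cell (5,0)='.' (+1 fires, +4 burnt)
Step 8: cell (5,0)='.' (+0 fires, +1 burnt)
  fire out at step 8

6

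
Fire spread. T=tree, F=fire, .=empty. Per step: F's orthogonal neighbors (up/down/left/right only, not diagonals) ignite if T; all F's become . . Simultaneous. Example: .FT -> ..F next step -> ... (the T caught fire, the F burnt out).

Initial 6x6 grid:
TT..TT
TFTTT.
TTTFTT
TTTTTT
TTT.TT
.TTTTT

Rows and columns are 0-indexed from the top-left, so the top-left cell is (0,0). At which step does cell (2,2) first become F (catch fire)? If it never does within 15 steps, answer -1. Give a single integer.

Step 1: cell (2,2)='F' (+8 fires, +2 burnt)
  -> target ignites at step 1
Step 2: cell (2,2)='.' (+7 fires, +8 burnt)
Step 3: cell (2,2)='.' (+6 fires, +7 burnt)
Step 4: cell (2,2)='.' (+6 fires, +6 burnt)
Step 5: cell (2,2)='.' (+2 fires, +6 burnt)
Step 6: cell (2,2)='.' (+0 fires, +2 burnt)
  fire out at step 6

1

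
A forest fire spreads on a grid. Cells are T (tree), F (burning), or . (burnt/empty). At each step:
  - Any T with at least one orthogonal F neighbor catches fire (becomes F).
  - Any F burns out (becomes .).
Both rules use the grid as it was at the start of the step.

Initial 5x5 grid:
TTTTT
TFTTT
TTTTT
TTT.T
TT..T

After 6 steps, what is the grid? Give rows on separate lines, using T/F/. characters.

Step 1: 4 trees catch fire, 1 burn out
  TFTTT
  F.FTT
  TFTTT
  TTT.T
  TT..T
Step 2: 6 trees catch fire, 4 burn out
  F.FTT
  ...FT
  F.FTT
  TFT.T
  TT..T
Step 3: 6 trees catch fire, 6 burn out
  ...FT
  ....F
  ...FT
  F.F.T
  TF..T
Step 4: 3 trees catch fire, 6 burn out
  ....F
  .....
  ....F
  ....T
  F...T
Step 5: 1 trees catch fire, 3 burn out
  .....
  .....
  .....
  ....F
  ....T
Step 6: 1 trees catch fire, 1 burn out
  .....
  .....
  .....
  .....
  ....F

.....
.....
.....
.....
....F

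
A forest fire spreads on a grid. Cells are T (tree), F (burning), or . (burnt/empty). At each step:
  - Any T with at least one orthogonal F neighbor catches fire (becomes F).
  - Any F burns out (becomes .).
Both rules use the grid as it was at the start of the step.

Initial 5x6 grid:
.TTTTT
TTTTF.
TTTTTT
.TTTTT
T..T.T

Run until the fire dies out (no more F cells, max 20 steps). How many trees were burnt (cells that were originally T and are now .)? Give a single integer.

Step 1: +3 fires, +1 burnt (F count now 3)
Step 2: +6 fires, +3 burnt (F count now 6)
Step 3: +5 fires, +6 burnt (F count now 5)
Step 4: +6 fires, +5 burnt (F count now 6)
Step 5: +2 fires, +6 burnt (F count now 2)
Step 6: +0 fires, +2 burnt (F count now 0)
Fire out after step 6
Initially T: 23, now '.': 29
Total burnt (originally-T cells now '.'): 22

Answer: 22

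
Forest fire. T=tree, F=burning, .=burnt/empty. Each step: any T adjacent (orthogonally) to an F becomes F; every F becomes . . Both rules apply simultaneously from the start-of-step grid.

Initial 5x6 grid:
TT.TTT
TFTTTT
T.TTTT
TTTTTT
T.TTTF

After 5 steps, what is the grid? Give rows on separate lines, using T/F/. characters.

Step 1: 5 trees catch fire, 2 burn out
  TF.TTT
  F.FTTT
  T.TTTT
  TTTTTF
  T.TTF.
Step 2: 7 trees catch fire, 5 burn out
  F..TTT
  ...FTT
  F.FTTF
  TTTTF.
  T.TF..
Step 3: 9 trees catch fire, 7 burn out
  ...FTT
  ....FF
  ...FF.
  FTFF..
  T.F...
Step 4: 4 trees catch fire, 9 burn out
  ....FF
  ......
  ......
  .F....
  F.....
Step 5: 0 trees catch fire, 4 burn out
  ......
  ......
  ......
  ......
  ......

......
......
......
......
......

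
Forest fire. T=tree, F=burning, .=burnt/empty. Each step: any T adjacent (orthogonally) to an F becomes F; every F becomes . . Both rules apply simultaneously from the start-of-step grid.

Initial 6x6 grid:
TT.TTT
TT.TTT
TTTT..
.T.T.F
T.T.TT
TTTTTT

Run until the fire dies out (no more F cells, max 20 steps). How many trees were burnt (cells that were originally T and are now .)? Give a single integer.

Step 1: +1 fires, +1 burnt (F count now 1)
Step 2: +2 fires, +1 burnt (F count now 2)
Step 3: +1 fires, +2 burnt (F count now 1)
Step 4: +1 fires, +1 burnt (F count now 1)
Step 5: +1 fires, +1 burnt (F count now 1)
Step 6: +2 fires, +1 burnt (F count now 2)
Step 7: +1 fires, +2 burnt (F count now 1)
Step 8: +1 fires, +1 burnt (F count now 1)
Step 9: +0 fires, +1 burnt (F count now 0)
Fire out after step 9
Initially T: 26, now '.': 20
Total burnt (originally-T cells now '.'): 10

Answer: 10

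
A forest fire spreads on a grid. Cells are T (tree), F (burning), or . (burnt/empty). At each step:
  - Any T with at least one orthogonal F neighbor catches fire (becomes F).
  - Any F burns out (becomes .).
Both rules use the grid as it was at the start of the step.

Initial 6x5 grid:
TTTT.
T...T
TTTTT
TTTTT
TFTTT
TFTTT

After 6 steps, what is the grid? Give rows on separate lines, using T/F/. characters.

Step 1: 5 trees catch fire, 2 burn out
  TTTT.
  T...T
  TTTTT
  TFTTT
  F.FTT
  F.FTT
Step 2: 5 trees catch fire, 5 burn out
  TTTT.
  T...T
  TFTTT
  F.FTT
  ...FT
  ...FT
Step 3: 5 trees catch fire, 5 burn out
  TTTT.
  T...T
  F.FTT
  ...FT
  ....F
  ....F
Step 4: 3 trees catch fire, 5 burn out
  TTTT.
  F...T
  ...FT
  ....F
  .....
  .....
Step 5: 2 trees catch fire, 3 burn out
  FTTT.
  ....T
  ....F
  .....
  .....
  .....
Step 6: 2 trees catch fire, 2 burn out
  .FTT.
  ....F
  .....
  .....
  .....
  .....

.FTT.
....F
.....
.....
.....
.....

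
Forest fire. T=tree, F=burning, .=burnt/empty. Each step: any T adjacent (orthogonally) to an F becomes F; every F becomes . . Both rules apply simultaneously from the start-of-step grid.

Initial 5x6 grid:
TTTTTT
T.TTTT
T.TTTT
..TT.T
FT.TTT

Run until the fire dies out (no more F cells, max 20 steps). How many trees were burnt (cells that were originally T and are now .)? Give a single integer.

Answer: 1

Derivation:
Step 1: +1 fires, +1 burnt (F count now 1)
Step 2: +0 fires, +1 burnt (F count now 0)
Fire out after step 2
Initially T: 23, now '.': 8
Total burnt (originally-T cells now '.'): 1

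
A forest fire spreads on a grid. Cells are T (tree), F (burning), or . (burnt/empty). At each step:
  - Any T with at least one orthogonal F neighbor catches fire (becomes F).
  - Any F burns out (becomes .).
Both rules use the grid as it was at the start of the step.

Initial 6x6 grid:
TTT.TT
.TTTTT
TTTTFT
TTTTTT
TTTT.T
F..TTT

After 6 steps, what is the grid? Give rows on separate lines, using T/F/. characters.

Step 1: 5 trees catch fire, 2 burn out
  TTT.TT
  .TTTFT
  TTTF.F
  TTTTFT
  FTTT.T
  ...TTT
Step 2: 8 trees catch fire, 5 burn out
  TTT.FT
  .TTF.F
  TTF...
  FTTF.F
  .FTT.T
  ...TTT
Step 3: 9 trees catch fire, 8 burn out
  TTT..F
  .TF...
  FF....
  .FF...
  ..FF.F
  ...TTT
Step 4: 4 trees catch fire, 9 burn out
  TTF...
  .F....
  ......
  ......
  ......
  ...FTF
Step 5: 2 trees catch fire, 4 burn out
  TF....
  ......
  ......
  ......
  ......
  ....F.
Step 6: 1 trees catch fire, 2 burn out
  F.....
  ......
  ......
  ......
  ......
  ......

F.....
......
......
......
......
......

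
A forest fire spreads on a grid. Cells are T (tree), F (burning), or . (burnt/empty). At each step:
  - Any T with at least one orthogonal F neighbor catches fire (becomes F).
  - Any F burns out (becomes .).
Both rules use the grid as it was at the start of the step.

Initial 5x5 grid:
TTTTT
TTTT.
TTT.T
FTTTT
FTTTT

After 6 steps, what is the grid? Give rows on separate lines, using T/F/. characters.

Step 1: 3 trees catch fire, 2 burn out
  TTTTT
  TTTT.
  FTT.T
  .FTTT
  .FTTT
Step 2: 4 trees catch fire, 3 burn out
  TTTTT
  FTTT.
  .FT.T
  ..FTT
  ..FTT
Step 3: 5 trees catch fire, 4 burn out
  FTTTT
  .FTT.
  ..F.T
  ...FT
  ...FT
Step 4: 4 trees catch fire, 5 burn out
  .FTTT
  ..FT.
  ....T
  ....F
  ....F
Step 5: 3 trees catch fire, 4 burn out
  ..FTT
  ...F.
  ....F
  .....
  .....
Step 6: 1 trees catch fire, 3 burn out
  ...FT
  .....
  .....
  .....
  .....

...FT
.....
.....
.....
.....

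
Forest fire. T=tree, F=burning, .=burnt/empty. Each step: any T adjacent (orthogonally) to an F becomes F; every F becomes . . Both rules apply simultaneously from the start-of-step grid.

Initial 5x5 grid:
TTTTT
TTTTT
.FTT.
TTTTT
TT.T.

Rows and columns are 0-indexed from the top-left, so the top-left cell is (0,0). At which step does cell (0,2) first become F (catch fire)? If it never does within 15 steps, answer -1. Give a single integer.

Step 1: cell (0,2)='T' (+3 fires, +1 burnt)
Step 2: cell (0,2)='T' (+7 fires, +3 burnt)
Step 3: cell (0,2)='F' (+5 fires, +7 burnt)
  -> target ignites at step 3
Step 4: cell (0,2)='.' (+4 fires, +5 burnt)
Step 5: cell (0,2)='.' (+1 fires, +4 burnt)
Step 6: cell (0,2)='.' (+0 fires, +1 burnt)
  fire out at step 6

3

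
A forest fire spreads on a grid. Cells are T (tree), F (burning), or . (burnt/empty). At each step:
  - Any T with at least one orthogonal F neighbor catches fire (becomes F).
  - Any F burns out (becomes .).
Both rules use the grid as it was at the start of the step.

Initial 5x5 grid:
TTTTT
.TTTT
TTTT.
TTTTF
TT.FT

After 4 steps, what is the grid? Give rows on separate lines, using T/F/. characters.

Step 1: 2 trees catch fire, 2 burn out
  TTTTT
  .TTTT
  TTTT.
  TTTF.
  TT..F
Step 2: 2 trees catch fire, 2 burn out
  TTTTT
  .TTTT
  TTTF.
  TTF..
  TT...
Step 3: 3 trees catch fire, 2 burn out
  TTTTT
  .TTFT
  TTF..
  TF...
  TT...
Step 4: 6 trees catch fire, 3 burn out
  TTTFT
  .TF.F
  TF...
  F....
  TF...

TTTFT
.TF.F
TF...
F....
TF...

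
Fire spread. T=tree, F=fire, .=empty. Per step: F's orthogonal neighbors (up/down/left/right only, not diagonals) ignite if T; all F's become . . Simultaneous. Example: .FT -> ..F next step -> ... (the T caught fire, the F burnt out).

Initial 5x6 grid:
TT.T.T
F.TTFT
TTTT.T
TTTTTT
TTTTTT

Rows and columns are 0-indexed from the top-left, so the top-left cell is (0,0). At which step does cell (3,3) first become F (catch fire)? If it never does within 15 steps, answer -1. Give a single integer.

Step 1: cell (3,3)='T' (+4 fires, +2 burnt)
Step 2: cell (3,3)='T' (+8 fires, +4 burnt)
Step 3: cell (3,3)='F' (+5 fires, +8 burnt)
  -> target ignites at step 3
Step 4: cell (3,3)='.' (+5 fires, +5 burnt)
Step 5: cell (3,3)='.' (+2 fires, +5 burnt)
Step 6: cell (3,3)='.' (+0 fires, +2 burnt)
  fire out at step 6

3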